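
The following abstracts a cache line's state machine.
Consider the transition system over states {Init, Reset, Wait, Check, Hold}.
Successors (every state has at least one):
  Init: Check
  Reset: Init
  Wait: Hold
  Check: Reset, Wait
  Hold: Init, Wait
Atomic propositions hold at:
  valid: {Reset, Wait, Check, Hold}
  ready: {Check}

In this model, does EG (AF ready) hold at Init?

AF ready: least fixpoint, start Z0 = {Check}, add states with every successor in Z. Z1 = {Init, Check}; Z2 = {Init, Reset, Check}; fixed.
Sat(AF ready) = {Init, Reset, Check}
EG (AF ready): greatest fixpoint, start Z0 = {Init, Reset, Check}, keep only states in Sat with some successor in Z. Already a fixed point.
Sat(EG (AF ready)) = {Init, Reset, Check}
Init ∈ Sat(EG (AF ready)) = {Init, Reset, Check}, so the formula holds at Init.

Yes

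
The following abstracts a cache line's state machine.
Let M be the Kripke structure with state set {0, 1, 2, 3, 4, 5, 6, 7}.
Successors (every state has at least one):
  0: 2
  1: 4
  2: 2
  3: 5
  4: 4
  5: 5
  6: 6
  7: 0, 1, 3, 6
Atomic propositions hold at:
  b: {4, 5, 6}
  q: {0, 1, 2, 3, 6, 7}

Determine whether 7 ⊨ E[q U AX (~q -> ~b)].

Sat(~q) = {4, 5}
Sat(~b) = {0, 1, 2, 3, 7}
Sat(~q -> ~b) = {0, 1, 2, 3, 6, 7}
Sat(AX (~q -> ~b)) = {s : every successor in {0, 1, 2, 3, 6, 7}} = {0, 2, 6, 7}
E[q U AX (~q -> ~b)]: least fixpoint, start Z0 = Sat(AX (~q -> ~b)) = {0, 2, 6, 7}, add states in Sat(q) with some successor in Z. Already a fixed point.
Sat(E[q U AX (~q -> ~b)]) = {0, 2, 6, 7}
7 ∈ Sat(E[q U AX (~q -> ~b)]) = {0, 2, 6, 7}, so the formula holds at 7.

Yes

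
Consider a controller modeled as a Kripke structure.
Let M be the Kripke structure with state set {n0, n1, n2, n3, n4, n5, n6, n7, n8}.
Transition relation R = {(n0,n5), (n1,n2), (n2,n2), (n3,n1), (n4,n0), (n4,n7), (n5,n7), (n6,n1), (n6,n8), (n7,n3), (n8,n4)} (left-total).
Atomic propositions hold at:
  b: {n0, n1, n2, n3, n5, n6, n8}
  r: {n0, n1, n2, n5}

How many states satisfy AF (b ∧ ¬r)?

7

Sat(¬r) = {n3, n4, n6, n7, n8}
Sat(b ∧ ¬r) = {n3, n6, n8}
AF (b ∧ ¬r): least fixpoint, start Z0 = {n3, n6, n8}, add states with every successor in Z. Z1 = {n3, n6, n7, n8}; Z2 = {n3, n5, n6, n7, n8}; Z3 = {n0, n3, n5, n6, n7, n8}; Z4 = {n0, n3, n4, n5, n6, n7, n8}; fixed.
Sat(AF (b ∧ ¬r)) = {n0, n3, n4, n5, n6, n7, n8}
|Sat(AF (b ∧ ¬r))| = |{n0, n3, n4, n5, n6, n7, n8}| = 7.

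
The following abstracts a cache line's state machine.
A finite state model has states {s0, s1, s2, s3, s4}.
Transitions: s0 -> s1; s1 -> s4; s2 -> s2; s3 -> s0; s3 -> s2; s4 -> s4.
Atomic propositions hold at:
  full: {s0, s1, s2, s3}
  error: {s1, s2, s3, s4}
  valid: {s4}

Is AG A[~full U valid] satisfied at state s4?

Yes

Sat(~full) = {s4}
A[~full U valid]: least fixpoint, start Z0 = Sat(valid) = {s4}, add states in Sat(~full) with every successor in Z. Already a fixed point.
Sat(A[~full U valid]) = {s4}
AG A[~full U valid]: greatest fixpoint, start Z0 = {s4}, keep only states in Sat with every successor in Z. Already a fixed point.
Sat(AG A[~full U valid]) = {s4}
s4 ∈ Sat(AG A[~full U valid]) = {s4}, so the formula holds at s4.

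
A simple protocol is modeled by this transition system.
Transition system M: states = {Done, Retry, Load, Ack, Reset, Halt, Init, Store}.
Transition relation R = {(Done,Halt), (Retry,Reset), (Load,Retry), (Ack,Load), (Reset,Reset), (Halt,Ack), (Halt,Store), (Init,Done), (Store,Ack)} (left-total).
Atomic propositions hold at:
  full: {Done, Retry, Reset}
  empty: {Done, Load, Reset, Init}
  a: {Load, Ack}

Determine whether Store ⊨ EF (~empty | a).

Yes

Sat(~empty) = {Retry, Ack, Halt, Store}
Sat(~empty | a) = {Retry, Load, Ack, Halt, Store}
EF (~empty | a): least fixpoint, start Z0 = {Retry, Load, Ack, Halt, Store}, add states with some successor in Z. Z1 = {Done, Retry, Load, Ack, Halt, Store}; Z2 = {Done, Retry, Load, Ack, Halt, Init, Store}; fixed.
Sat(EF (~empty | a)) = {Done, Retry, Load, Ack, Halt, Init, Store}
Store ∈ Sat(EF (~empty | a)) = {Done, Retry, Load, Ack, Halt, Init, Store}, so the formula holds at Store.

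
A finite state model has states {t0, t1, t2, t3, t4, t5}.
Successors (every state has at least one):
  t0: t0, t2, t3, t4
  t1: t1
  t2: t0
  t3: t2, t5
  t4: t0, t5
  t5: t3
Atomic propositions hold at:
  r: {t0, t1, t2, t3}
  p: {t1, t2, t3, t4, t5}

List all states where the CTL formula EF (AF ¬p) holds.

Sat(¬p) = {t0}
AF ¬p: least fixpoint, start Z0 = {t0}, add states with every successor in Z. Z1 = {t0, t2}; fixed.
Sat(AF ¬p) = {t0, t2}
EF (AF ¬p): least fixpoint, start Z0 = {t0, t2}, add states with some successor in Z. Z1 = {t0, t2, t3, t4}; Z2 = {t0, t2, t3, t4, t5}; fixed.
Sat(EF (AF ¬p)) = {t0, t2, t3, t4, t5}

{t0, t2, t3, t4, t5}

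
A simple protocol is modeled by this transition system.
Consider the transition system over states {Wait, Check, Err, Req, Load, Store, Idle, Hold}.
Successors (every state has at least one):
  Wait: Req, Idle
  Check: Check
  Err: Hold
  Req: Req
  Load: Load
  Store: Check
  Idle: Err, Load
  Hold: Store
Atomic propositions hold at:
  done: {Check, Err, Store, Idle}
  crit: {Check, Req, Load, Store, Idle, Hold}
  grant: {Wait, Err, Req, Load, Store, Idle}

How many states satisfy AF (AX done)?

Sat(AX done) = {s : every successor in {Check, Err, Store, Idle}} = {Check, Store, Hold}
AF (AX done): least fixpoint, start Z0 = {Check, Store, Hold}, add states with every successor in Z. Z1 = {Check, Err, Store, Hold}; fixed.
Sat(AF (AX done)) = {Check, Err, Store, Hold}
|Sat(AF (AX done))| = |{Check, Err, Store, Hold}| = 4.

4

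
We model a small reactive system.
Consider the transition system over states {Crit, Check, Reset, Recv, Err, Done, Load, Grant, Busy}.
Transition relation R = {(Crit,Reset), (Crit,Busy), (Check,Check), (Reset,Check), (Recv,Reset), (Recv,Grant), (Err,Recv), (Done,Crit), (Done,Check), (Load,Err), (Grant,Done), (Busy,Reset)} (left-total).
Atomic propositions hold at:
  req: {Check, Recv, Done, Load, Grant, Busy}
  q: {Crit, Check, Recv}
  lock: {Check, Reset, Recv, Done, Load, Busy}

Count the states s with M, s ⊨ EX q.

Sat(EX q) = {s : some successor in {Crit, Check, Recv}} = {Check, Reset, Err, Done}
|Sat(EX q)| = |{Check, Reset, Err, Done}| = 4.

4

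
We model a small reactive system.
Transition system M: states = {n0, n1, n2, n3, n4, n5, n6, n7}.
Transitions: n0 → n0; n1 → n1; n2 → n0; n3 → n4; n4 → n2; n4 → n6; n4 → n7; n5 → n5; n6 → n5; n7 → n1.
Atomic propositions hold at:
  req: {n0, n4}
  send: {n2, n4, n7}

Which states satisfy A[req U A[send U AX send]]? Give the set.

{n3}

Sat(AX send) = {s : every successor in {n2, n4, n7}} = {n3}
A[send U AX send]: least fixpoint, start Z0 = Sat(AX send) = {n3}, add states in Sat(send) with every successor in Z. Already a fixed point.
Sat(A[send U AX send]) = {n3}
A[req U A[send U AX send]]: least fixpoint, start Z0 = Sat(A[send U AX send]) = {n3}, add states in Sat(req) with every successor in Z. Already a fixed point.
Sat(A[req U A[send U AX send]]) = {n3}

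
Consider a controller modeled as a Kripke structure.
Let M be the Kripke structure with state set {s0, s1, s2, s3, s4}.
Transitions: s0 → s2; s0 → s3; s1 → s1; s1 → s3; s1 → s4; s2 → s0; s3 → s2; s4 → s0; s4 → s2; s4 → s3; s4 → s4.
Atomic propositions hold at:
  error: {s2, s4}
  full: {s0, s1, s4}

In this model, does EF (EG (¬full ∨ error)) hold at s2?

Sat(¬full) = {s2, s3}
Sat(¬full ∨ error) = {s2, s3, s4}
EG (¬full ∨ error): greatest fixpoint, start Z0 = {s2, s3, s4}, keep only states in Sat with some successor in Z. Z1 = {s3, s4}; Z2 = {s4}; fixed.
Sat(EG (¬full ∨ error)) = {s4}
EF (EG (¬full ∨ error)): least fixpoint, start Z0 = {s4}, add states with some successor in Z. Z1 = {s1, s4}; fixed.
Sat(EF (EG (¬full ∨ error))) = {s1, s4}
s2 ∉ Sat(EF (EG (¬full ∨ error))) = {s1, s4}, so the formula does not hold at s2.

No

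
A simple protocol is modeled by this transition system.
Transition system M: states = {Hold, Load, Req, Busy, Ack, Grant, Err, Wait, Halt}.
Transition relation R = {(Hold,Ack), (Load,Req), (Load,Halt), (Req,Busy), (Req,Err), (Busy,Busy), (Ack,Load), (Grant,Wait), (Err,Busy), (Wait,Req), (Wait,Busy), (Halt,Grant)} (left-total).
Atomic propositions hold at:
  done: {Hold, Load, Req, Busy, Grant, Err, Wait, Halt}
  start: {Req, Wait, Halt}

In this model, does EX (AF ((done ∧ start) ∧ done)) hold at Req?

No

Sat(done ∧ start) = {Req, Wait, Halt}
Sat((done ∧ start) ∧ done) = {Req, Wait, Halt}
AF ((done ∧ start) ∧ done): least fixpoint, start Z0 = {Req, Wait, Halt}, add states with every successor in Z. Z1 = {Load, Req, Grant, Wait, Halt}; Z2 = {Load, Req, Ack, Grant, Wait, Halt}; Z3 = {Hold, Load, Req, Ack, Grant, Wait, Halt}; fixed.
Sat(AF ((done ∧ start) ∧ done)) = {Hold, Load, Req, Ack, Grant, Wait, Halt}
Sat(EX (AF ((done ∧ start) ∧ done))) = {s : some successor in {Hold, Load, Req, Ack, Grant, Wait, Halt}} = {Hold, Load, Ack, Grant, Wait, Halt}
Req ∉ Sat(EX (AF ((done ∧ start) ∧ done))) = {Hold, Load, Ack, Grant, Wait, Halt}, so the formula does not hold at Req.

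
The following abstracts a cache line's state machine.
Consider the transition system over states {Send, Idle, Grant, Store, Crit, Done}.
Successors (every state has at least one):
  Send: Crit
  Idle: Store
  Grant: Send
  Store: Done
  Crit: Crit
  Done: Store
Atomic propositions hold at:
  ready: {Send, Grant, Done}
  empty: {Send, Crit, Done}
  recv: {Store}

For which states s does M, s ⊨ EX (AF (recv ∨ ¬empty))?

Sat(¬empty) = {Idle, Grant, Store}
Sat(recv ∨ ¬empty) = {Idle, Grant, Store}
AF (recv ∨ ¬empty): least fixpoint, start Z0 = {Idle, Grant, Store}, add states with every successor in Z. Z1 = {Idle, Grant, Store, Done}; fixed.
Sat(AF (recv ∨ ¬empty)) = {Idle, Grant, Store, Done}
Sat(EX (AF (recv ∨ ¬empty))) = {s : some successor in {Idle, Grant, Store, Done}} = {Idle, Store, Done}

{Idle, Store, Done}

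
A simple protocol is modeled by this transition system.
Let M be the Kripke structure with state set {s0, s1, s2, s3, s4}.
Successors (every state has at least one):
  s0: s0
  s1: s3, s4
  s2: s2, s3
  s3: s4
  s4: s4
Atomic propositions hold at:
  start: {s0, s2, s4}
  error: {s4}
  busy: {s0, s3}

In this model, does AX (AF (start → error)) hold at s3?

Yes

Sat(start → error) = {s1, s3, s4}
AF (start → error): least fixpoint, start Z0 = {s1, s3, s4}, add states with every successor in Z. Already a fixed point.
Sat(AF (start → error)) = {s1, s3, s4}
Sat(AX (AF (start → error))) = {s : every successor in {s1, s3, s4}} = {s1, s3, s4}
s3 ∈ Sat(AX (AF (start → error))) = {s1, s3, s4}, so the formula holds at s3.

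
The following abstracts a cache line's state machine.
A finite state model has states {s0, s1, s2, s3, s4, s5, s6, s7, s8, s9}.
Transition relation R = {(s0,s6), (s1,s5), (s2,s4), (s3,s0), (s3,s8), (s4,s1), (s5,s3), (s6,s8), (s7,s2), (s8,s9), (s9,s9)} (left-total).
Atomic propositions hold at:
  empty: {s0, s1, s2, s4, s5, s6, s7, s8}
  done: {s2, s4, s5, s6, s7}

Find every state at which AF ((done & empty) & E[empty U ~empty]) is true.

Sat(done & empty) = {s2, s4, s5, s6, s7}
Sat(~empty) = {s3, s9}
E[empty U ~empty]: least fixpoint, start Z0 = Sat(~empty) = {s3, s9}, add states in Sat(empty) with some successor in Z. Z1 = {s3, s5, s8, s9}; Z2 = {s1, s3, s5, s6, s8, s9}; Z3 = {s0, s1, s3, s4, s5, s6, s8, s9}; Z4 = {s0, s1, s2, s3, s4, s5, s6, s8, s9}; Z5 = {s0, s1, s2, s3, s4, s5, s6, s7, s8, s9}; fixed.
Sat(E[empty U ~empty]) = {s0, s1, s2, s3, s4, s5, s6, s7, s8, s9}
Sat((done & empty) & E[empty U ~empty]) = {s2, s4, s5, s6, s7}
AF ((done & empty) & E[empty U ~empty]): least fixpoint, start Z0 = {s2, s4, s5, s6, s7}, add states with every successor in Z. Z1 = {s0, s1, s2, s4, s5, s6, s7}; fixed.
Sat(AF ((done & empty) & E[empty U ~empty])) = {s0, s1, s2, s4, s5, s6, s7}

{s0, s1, s2, s4, s5, s6, s7}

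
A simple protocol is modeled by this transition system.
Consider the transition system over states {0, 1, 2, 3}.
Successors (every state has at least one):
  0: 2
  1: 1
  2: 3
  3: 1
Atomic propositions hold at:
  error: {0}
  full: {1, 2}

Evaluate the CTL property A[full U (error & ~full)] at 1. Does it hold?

Sat(~full) = {0, 3}
Sat(error & ~full) = {0}
A[full U (error & ~full)]: least fixpoint, start Z0 = Sat((error & ~full)) = {0}, add states in Sat(full) with every successor in Z. Already a fixed point.
Sat(A[full U (error & ~full)]) = {0}
1 ∉ Sat(A[full U (error & ~full)]) = {0}, so the formula does not hold at 1.

No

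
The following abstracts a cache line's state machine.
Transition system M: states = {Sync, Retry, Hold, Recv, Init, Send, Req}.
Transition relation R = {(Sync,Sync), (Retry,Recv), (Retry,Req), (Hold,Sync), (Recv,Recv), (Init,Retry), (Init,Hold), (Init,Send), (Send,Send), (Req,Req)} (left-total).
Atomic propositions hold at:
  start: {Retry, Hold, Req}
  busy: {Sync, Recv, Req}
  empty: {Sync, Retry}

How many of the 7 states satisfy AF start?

3

AF start: least fixpoint, start Z0 = {Retry, Hold, Req}, add states with every successor in Z. Already a fixed point.
Sat(AF start) = {Retry, Hold, Req}
|Sat(AF start)| = |{Retry, Hold, Req}| = 3.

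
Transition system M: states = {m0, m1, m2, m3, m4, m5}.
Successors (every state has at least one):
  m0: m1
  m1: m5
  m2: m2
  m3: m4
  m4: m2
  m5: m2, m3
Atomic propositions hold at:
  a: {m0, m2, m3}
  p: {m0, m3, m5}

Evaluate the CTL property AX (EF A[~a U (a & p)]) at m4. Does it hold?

No

Sat(~a) = {m1, m4, m5}
Sat(a & p) = {m0, m3}
A[~a U (a & p)]: least fixpoint, start Z0 = Sat((a & p)) = {m0, m3}, add states in Sat(~a) with every successor in Z. Already a fixed point.
Sat(A[~a U (a & p)]) = {m0, m3}
EF A[~a U (a & p)]: least fixpoint, start Z0 = {m0, m3}, add states with some successor in Z. Z1 = {m0, m3, m5}; Z2 = {m0, m1, m3, m5}; fixed.
Sat(EF A[~a U (a & p)]) = {m0, m1, m3, m5}
Sat(AX (EF A[~a U (a & p)])) = {s : every successor in {m0, m1, m3, m5}} = {m0, m1}
m4 ∉ Sat(AX (EF A[~a U (a & p)])) = {m0, m1}, so the formula does not hold at m4.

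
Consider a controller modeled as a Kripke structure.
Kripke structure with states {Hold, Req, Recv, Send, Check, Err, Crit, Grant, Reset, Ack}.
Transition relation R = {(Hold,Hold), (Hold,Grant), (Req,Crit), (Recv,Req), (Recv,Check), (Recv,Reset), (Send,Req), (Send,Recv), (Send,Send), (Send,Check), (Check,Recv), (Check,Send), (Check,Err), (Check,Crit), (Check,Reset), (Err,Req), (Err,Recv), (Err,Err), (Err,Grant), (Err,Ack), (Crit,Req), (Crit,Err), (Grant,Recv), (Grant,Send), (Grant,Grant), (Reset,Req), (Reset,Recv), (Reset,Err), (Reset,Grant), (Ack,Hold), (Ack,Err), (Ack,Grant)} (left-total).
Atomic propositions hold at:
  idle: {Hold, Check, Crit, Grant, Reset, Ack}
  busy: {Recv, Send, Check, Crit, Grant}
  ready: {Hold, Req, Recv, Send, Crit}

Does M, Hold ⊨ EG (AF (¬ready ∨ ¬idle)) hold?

Sat(¬ready) = {Check, Err, Grant, Reset, Ack}
Sat(¬idle) = {Req, Recv, Send, Err}
Sat(¬ready ∨ ¬idle) = {Req, Recv, Send, Check, Err, Grant, Reset, Ack}
AF (¬ready ∨ ¬idle): least fixpoint, start Z0 = {Req, Recv, Send, Check, Err, Grant, Reset, Ack}, add states with every successor in Z. Z1 = {Req, Recv, Send, Check, Err, Crit, Grant, Reset, Ack}; fixed.
Sat(AF (¬ready ∨ ¬idle)) = {Req, Recv, Send, Check, Err, Crit, Grant, Reset, Ack}
EG (AF (¬ready ∨ ¬idle)): greatest fixpoint, start Z0 = {Req, Recv, Send, Check, Err, Crit, Grant, Reset, Ack}, keep only states in Sat with some successor in Z. Already a fixed point.
Sat(EG (AF (¬ready ∨ ¬idle))) = {Req, Recv, Send, Check, Err, Crit, Grant, Reset, Ack}
Hold ∉ Sat(EG (AF (¬ready ∨ ¬idle))) = {Req, Recv, Send, Check, Err, Crit, Grant, Reset, Ack}, so the formula does not hold at Hold.

No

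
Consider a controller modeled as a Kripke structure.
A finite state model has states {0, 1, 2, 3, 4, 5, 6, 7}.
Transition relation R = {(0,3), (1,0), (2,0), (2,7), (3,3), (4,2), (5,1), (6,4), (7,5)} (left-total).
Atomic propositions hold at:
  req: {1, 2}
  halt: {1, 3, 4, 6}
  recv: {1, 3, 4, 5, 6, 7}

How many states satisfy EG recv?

EG recv: greatest fixpoint, start Z0 = {1, 3, 4, 5, 6, 7}, keep only states in Sat with some successor in Z. Z1 = {3, 5, 6, 7}; Z2 = {3, 7}; Z3 = {3}; fixed.
Sat(EG recv) = {3}
|Sat(EG recv)| = |{3}| = 1.

1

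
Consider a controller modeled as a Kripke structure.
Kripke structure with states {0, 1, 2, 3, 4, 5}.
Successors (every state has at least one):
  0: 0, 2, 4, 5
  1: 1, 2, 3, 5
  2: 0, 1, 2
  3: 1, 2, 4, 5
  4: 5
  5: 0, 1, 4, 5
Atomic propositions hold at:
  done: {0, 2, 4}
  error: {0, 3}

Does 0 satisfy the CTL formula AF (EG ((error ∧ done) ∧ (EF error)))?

Sat(error ∧ done) = {0}
EF error: least fixpoint, start Z0 = {0, 3}, add states with some successor in Z. Z1 = {0, 1, 2, 3, 5}; Z2 = {0, 1, 2, 3, 4, 5}; fixed.
Sat(EF error) = {0, 1, 2, 3, 4, 5}
Sat((error ∧ done) ∧ (EF error)) = {0}
EG ((error ∧ done) ∧ (EF error)): greatest fixpoint, start Z0 = {0}, keep only states in Sat with some successor in Z. Already a fixed point.
Sat(EG ((error ∧ done) ∧ (EF error))) = {0}
AF (EG ((error ∧ done) ∧ (EF error))): least fixpoint, start Z0 = {0}, add states with every successor in Z. Already a fixed point.
Sat(AF (EG ((error ∧ done) ∧ (EF error)))) = {0}
0 ∈ Sat(AF (EG ((error ∧ done) ∧ (EF error)))) = {0}, so the formula holds at 0.

Yes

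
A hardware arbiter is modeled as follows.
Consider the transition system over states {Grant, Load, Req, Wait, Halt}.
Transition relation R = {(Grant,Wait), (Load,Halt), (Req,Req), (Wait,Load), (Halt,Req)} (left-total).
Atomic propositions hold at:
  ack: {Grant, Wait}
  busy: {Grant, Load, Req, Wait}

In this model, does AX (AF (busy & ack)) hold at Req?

No

Sat(busy & ack) = {Grant, Wait}
AF (busy & ack): least fixpoint, start Z0 = {Grant, Wait}, add states with every successor in Z. Already a fixed point.
Sat(AF (busy & ack)) = {Grant, Wait}
Sat(AX (AF (busy & ack))) = {s : every successor in {Grant, Wait}} = {Grant}
Req ∉ Sat(AX (AF (busy & ack))) = {Grant}, so the formula does not hold at Req.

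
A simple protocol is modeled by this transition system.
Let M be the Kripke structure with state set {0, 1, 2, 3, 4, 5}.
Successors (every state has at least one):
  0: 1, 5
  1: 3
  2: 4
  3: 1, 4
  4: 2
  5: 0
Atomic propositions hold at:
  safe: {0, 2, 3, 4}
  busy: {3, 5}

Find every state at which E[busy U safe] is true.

{0, 2, 3, 4, 5}

E[busy U safe]: least fixpoint, start Z0 = Sat(safe) = {0, 2, 3, 4}, add states in Sat(busy) with some successor in Z. Z1 = {0, 2, 3, 4, 5}; fixed.
Sat(E[busy U safe]) = {0, 2, 3, 4, 5}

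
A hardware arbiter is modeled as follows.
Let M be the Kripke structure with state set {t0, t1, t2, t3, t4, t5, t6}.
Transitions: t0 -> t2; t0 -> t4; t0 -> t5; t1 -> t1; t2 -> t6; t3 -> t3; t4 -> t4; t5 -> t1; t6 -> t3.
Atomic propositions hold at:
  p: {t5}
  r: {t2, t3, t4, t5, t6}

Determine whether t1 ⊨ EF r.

No

EF r: least fixpoint, start Z0 = {t2, t3, t4, t5, t6}, add states with some successor in Z. Z1 = {t0, t2, t3, t4, t5, t6}; fixed.
Sat(EF r) = {t0, t2, t3, t4, t5, t6}
t1 ∉ Sat(EF r) = {t0, t2, t3, t4, t5, t6}, so the formula does not hold at t1.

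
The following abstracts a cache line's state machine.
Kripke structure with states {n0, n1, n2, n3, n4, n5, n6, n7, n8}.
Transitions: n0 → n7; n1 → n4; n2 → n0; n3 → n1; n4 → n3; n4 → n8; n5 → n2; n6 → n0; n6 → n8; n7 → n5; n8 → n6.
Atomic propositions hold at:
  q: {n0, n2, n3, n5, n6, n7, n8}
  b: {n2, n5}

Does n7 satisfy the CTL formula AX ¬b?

No

Sat(¬b) = {n0, n1, n3, n4, n6, n7, n8}
Sat(AX ¬b) = {s : every successor in {n0, n1, n3, n4, n6, n7, n8}} = {n0, n1, n2, n3, n4, n6, n8}
n7 ∉ Sat(AX ¬b) = {n0, n1, n2, n3, n4, n6, n8}, so the formula does not hold at n7.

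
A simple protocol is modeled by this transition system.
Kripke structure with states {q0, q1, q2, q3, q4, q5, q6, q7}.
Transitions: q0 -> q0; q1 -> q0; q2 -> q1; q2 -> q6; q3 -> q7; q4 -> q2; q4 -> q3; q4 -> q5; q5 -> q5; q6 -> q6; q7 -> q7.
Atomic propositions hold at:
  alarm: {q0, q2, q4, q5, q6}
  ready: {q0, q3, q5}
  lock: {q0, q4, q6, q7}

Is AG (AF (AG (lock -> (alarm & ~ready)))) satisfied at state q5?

Sat(~ready) = {q1, q2, q4, q6, q7}
Sat(alarm & ~ready) = {q2, q4, q6}
Sat(lock -> (alarm & ~ready)) = {q1, q2, q3, q4, q5, q6}
AG (lock -> (alarm & ~ready)): greatest fixpoint, start Z0 = {q1, q2, q3, q4, q5, q6}, keep only states in Sat with every successor in Z. Z1 = {q2, q4, q5, q6}; Z2 = {q5, q6}; fixed.
Sat(AG (lock -> (alarm & ~ready))) = {q5, q6}
AF (AG (lock -> (alarm & ~ready))): least fixpoint, start Z0 = {q5, q6}, add states with every successor in Z. Already a fixed point.
Sat(AF (AG (lock -> (alarm & ~ready)))) = {q5, q6}
AG (AF (AG (lock -> (alarm & ~ready)))): greatest fixpoint, start Z0 = {q5, q6}, keep only states in Sat with every successor in Z. Already a fixed point.
Sat(AG (AF (AG (lock -> (alarm & ~ready))))) = {q5, q6}
q5 ∈ Sat(AG (AF (AG (lock -> (alarm & ~ready))))) = {q5, q6}, so the formula holds at q5.

Yes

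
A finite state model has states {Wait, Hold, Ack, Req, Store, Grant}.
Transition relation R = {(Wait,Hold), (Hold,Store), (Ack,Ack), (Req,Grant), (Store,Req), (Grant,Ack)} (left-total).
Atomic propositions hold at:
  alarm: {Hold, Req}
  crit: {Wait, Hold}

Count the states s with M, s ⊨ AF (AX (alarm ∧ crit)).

Sat(alarm ∧ crit) = {Hold}
Sat(AX (alarm ∧ crit)) = {s : every successor in {Hold}} = {Wait}
AF (AX (alarm ∧ crit)): least fixpoint, start Z0 = {Wait}, add states with every successor in Z. Already a fixed point.
Sat(AF (AX (alarm ∧ crit))) = {Wait}
|Sat(AF (AX (alarm ∧ crit)))| = |{Wait}| = 1.

1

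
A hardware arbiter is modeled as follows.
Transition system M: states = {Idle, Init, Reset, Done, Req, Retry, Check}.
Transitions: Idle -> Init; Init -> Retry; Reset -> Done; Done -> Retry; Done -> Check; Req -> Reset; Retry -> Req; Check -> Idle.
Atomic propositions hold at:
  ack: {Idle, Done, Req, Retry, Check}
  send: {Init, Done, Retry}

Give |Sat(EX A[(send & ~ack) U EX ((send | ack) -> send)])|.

Sat(~ack) = {Init, Reset}
Sat(send & ~ack) = {Init}
Sat(send | ack) = {Idle, Init, Done, Req, Retry, Check}
Sat((send | ack) -> send) = {Init, Reset, Done, Retry}
Sat(EX ((send | ack) -> send)) = {s : some successor in {Init, Reset, Done, Retry}} = {Idle, Init, Reset, Done, Req}
A[(send & ~ack) U EX ((send | ack) -> send)]: least fixpoint, start Z0 = Sat(EX ((send | ack) -> send)) = {Idle, Init, Reset, Done, Req}, add states in Sat(send & ~ack) with every successor in Z. Already a fixed point.
Sat(A[(send & ~ack) U EX ((send | ack) -> send)]) = {Idle, Init, Reset, Done, Req}
Sat(EX A[(send & ~ack) U EX ((send | ack) -> send)]) = {s : some successor in {Idle, Init, Reset, Done, Req}} = {Idle, Reset, Req, Retry, Check}
|Sat(EX A[(send & ~ack) U EX ((send | ack) -> send)])| = |{Idle, Reset, Req, Retry, Check}| = 5.

5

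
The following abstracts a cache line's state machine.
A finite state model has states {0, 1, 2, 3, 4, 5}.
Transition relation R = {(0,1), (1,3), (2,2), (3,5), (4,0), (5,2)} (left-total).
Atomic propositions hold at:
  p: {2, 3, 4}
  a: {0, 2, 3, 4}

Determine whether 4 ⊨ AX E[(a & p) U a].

Yes

Sat(a & p) = {2, 3, 4}
E[(a & p) U a]: least fixpoint, start Z0 = Sat(a) = {0, 2, 3, 4}, add states in Sat(a & p) with some successor in Z. Already a fixed point.
Sat(E[(a & p) U a]) = {0, 2, 3, 4}
Sat(AX E[(a & p) U a]) = {s : every successor in {0, 2, 3, 4}} = {1, 2, 4, 5}
4 ∈ Sat(AX E[(a & p) U a]) = {1, 2, 4, 5}, so the formula holds at 4.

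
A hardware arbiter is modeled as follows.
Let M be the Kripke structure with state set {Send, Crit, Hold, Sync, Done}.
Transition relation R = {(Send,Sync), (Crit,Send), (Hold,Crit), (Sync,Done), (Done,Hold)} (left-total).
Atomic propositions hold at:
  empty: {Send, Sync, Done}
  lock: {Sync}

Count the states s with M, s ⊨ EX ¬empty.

2

Sat(¬empty) = {Crit, Hold}
Sat(EX ¬empty) = {s : some successor in {Crit, Hold}} = {Hold, Done}
|Sat(EX ¬empty)| = |{Hold, Done}| = 2.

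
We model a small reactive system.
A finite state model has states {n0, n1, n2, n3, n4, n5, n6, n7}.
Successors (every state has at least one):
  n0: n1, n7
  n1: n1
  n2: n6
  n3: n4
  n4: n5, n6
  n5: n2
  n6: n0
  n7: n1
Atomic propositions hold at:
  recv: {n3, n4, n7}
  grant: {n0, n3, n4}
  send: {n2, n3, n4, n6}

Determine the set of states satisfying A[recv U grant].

A[recv U grant]: least fixpoint, start Z0 = Sat(grant) = {n0, n3, n4}, add states in Sat(recv) with every successor in Z. Already a fixed point.
Sat(A[recv U grant]) = {n0, n3, n4}

{n0, n3, n4}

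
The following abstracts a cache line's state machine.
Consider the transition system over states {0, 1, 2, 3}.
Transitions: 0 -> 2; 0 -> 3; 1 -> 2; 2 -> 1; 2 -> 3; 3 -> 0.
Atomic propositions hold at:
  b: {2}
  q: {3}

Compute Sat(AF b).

{1, 2}

AF b: least fixpoint, start Z0 = {2}, add states with every successor in Z. Z1 = {1, 2}; fixed.
Sat(AF b) = {1, 2}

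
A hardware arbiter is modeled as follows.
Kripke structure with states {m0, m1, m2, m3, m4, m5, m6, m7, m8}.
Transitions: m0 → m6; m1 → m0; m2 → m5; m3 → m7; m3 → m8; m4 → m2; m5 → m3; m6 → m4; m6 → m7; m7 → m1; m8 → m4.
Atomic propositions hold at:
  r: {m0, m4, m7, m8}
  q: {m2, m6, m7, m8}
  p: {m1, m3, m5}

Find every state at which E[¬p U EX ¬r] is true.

{m0, m2, m4, m5, m6, m7, m8}

Sat(¬p) = {m0, m2, m4, m6, m7, m8}
Sat(¬r) = {m1, m2, m3, m5, m6}
Sat(EX ¬r) = {s : some successor in {m1, m2, m3, m5, m6}} = {m0, m2, m4, m5, m7}
E[¬p U EX ¬r]: least fixpoint, start Z0 = Sat(EX ¬r) = {m0, m2, m4, m5, m7}, add states in Sat(¬p) with some successor in Z. Z1 = {m0, m2, m4, m5, m6, m7, m8}; fixed.
Sat(E[¬p U EX ¬r]) = {m0, m2, m4, m5, m6, m7, m8}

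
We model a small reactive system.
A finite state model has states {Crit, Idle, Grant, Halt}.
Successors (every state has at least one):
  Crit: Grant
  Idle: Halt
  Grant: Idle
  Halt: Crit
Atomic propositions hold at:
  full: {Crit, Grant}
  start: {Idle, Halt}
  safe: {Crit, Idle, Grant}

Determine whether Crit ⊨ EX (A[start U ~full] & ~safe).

Sat(~full) = {Idle, Halt}
A[start U ~full]: least fixpoint, start Z0 = Sat(~full) = {Idle, Halt}, add states in Sat(start) with every successor in Z. Already a fixed point.
Sat(A[start U ~full]) = {Idle, Halt}
Sat(~safe) = {Halt}
Sat(A[start U ~full] & ~safe) = {Halt}
Sat(EX (A[start U ~full] & ~safe)) = {s : some successor in {Halt}} = {Idle}
Crit ∉ Sat(EX (A[start U ~full] & ~safe)) = {Idle}, so the formula does not hold at Crit.

No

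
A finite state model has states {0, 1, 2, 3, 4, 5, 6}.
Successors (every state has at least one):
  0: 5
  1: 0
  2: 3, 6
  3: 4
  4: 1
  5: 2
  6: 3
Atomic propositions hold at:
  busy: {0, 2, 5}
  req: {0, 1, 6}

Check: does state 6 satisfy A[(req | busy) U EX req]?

Sat(req | busy) = {0, 1, 2, 5, 6}
Sat(EX req) = {s : some successor in {0, 1, 6}} = {1, 2, 4}
A[(req | busy) U EX req]: least fixpoint, start Z0 = Sat(EX req) = {1, 2, 4}, add states in Sat(req | busy) with every successor in Z. Z1 = {1, 2, 4, 5}; Z2 = {0, 1, 2, 4, 5}; fixed.
Sat(A[(req | busy) U EX req]) = {0, 1, 2, 4, 5}
6 ∉ Sat(A[(req | busy) U EX req]) = {0, 1, 2, 4, 5}, so the formula does not hold at 6.

No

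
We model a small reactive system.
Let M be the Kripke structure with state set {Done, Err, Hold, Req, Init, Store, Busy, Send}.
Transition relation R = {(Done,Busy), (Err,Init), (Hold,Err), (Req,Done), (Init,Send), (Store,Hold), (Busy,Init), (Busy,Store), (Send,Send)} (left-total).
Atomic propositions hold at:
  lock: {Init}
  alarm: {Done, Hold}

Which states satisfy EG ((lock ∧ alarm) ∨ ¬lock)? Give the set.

Sat(lock ∧ alarm) = ∅
Sat(¬lock) = {Done, Err, Hold, Req, Store, Busy, Send}
Sat((lock ∧ alarm) ∨ ¬lock) = {Done, Err, Hold, Req, Store, Busy, Send}
EG ((lock ∧ alarm) ∨ ¬lock): greatest fixpoint, start Z0 = {Done, Err, Hold, Req, Store, Busy, Send}, keep only states in Sat with some successor in Z. Z1 = {Done, Hold, Req, Store, Busy, Send}; Z2 = {Done, Req, Store, Busy, Send}; Z3 = {Done, Req, Busy, Send}; Z4 = {Done, Req, Send}; Z5 = {Req, Send}; Z6 = {Send}; fixed.
Sat(EG ((lock ∧ alarm) ∨ ¬lock)) = {Send}

{Send}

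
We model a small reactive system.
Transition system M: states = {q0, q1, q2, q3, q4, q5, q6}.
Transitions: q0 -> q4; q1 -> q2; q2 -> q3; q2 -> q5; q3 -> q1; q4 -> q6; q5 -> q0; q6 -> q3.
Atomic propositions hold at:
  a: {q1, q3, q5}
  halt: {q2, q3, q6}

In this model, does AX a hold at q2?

Sat(AX a) = {s : every successor in {q1, q3, q5}} = {q2, q3, q6}
q2 ∈ Sat(AX a) = {q2, q3, q6}, so the formula holds at q2.

Yes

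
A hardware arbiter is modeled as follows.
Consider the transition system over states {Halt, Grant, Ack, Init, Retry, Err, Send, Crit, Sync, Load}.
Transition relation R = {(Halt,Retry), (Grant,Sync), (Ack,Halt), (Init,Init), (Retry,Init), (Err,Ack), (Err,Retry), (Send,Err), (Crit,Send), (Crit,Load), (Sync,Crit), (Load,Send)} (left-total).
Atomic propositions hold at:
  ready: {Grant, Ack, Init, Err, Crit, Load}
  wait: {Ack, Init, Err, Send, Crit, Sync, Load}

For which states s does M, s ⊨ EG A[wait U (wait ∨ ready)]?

Sat(wait ∨ ready) = {Grant, Ack, Init, Err, Send, Crit, Sync, Load}
A[wait U (wait ∨ ready)]: least fixpoint, start Z0 = Sat((wait ∨ ready)) = {Grant, Ack, Init, Err, Send, Crit, Sync, Load}, add states in Sat(wait) with every successor in Z. Already a fixed point.
Sat(A[wait U (wait ∨ ready)]) = {Grant, Ack, Init, Err, Send, Crit, Sync, Load}
EG A[wait U (wait ∨ ready)]: greatest fixpoint, start Z0 = {Grant, Ack, Init, Err, Send, Crit, Sync, Load}, keep only states in Sat with some successor in Z. Z1 = {Grant, Init, Err, Send, Crit, Sync, Load}; Z2 = {Grant, Init, Send, Crit, Sync, Load}; Z3 = {Grant, Init, Crit, Sync, Load}; Z4 = {Grant, Init, Crit, Sync}; Z5 = {Grant, Init, Sync}; Z6 = {Grant, Init}; Z7 = {Init}; fixed.
Sat(EG A[wait U (wait ∨ ready)]) = {Init}

{Init}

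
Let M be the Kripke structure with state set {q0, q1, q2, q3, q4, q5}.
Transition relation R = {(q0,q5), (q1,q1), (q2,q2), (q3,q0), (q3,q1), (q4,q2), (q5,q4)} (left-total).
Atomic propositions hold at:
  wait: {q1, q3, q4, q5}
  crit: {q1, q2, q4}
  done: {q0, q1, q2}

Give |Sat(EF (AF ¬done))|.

Sat(¬done) = {q3, q4, q5}
AF ¬done: least fixpoint, start Z0 = {q3, q4, q5}, add states with every successor in Z. Z1 = {q0, q3, q4, q5}; fixed.
Sat(AF ¬done) = {q0, q3, q4, q5}
EF (AF ¬done): least fixpoint, start Z0 = {q0, q3, q4, q5}, add states with some successor in Z. Already a fixed point.
Sat(EF (AF ¬done)) = {q0, q3, q4, q5}
|Sat(EF (AF ¬done))| = |{q0, q3, q4, q5}| = 4.

4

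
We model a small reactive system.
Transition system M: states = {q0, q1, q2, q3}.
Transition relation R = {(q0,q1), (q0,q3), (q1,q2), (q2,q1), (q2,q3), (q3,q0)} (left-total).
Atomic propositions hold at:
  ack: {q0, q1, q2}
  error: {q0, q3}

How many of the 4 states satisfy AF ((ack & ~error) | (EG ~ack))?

2

Sat(~error) = {q1, q2}
Sat(ack & ~error) = {q1, q2}
Sat(~ack) = {q3}
EG ~ack: greatest fixpoint, start Z0 = {q3}, keep only states in Sat with some successor in Z. Z1 = ∅; fixed.
Sat(EG ~ack) = ∅
Sat((ack & ~error) | (EG ~ack)) = {q1, q2}
AF ((ack & ~error) | (EG ~ack)): least fixpoint, start Z0 = {q1, q2}, add states with every successor in Z. Already a fixed point.
Sat(AF ((ack & ~error) | (EG ~ack))) = {q1, q2}
|Sat(AF ((ack & ~error) | (EG ~ack)))| = |{q1, q2}| = 2.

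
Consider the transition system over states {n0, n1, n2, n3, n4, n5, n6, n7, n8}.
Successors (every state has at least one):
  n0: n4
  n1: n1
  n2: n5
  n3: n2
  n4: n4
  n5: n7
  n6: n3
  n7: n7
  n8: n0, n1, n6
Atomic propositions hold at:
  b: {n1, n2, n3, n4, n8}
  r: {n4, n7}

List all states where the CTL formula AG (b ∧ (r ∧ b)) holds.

{n4}

Sat(r ∧ b) = {n4}
Sat(b ∧ (r ∧ b)) = {n4}
AG (b ∧ (r ∧ b)): greatest fixpoint, start Z0 = {n4}, keep only states in Sat with every successor in Z. Already a fixed point.
Sat(AG (b ∧ (r ∧ b))) = {n4}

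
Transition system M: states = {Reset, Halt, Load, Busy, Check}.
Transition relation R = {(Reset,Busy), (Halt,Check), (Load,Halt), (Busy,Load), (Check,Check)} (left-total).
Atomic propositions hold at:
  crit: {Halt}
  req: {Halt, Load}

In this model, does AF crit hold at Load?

AF crit: least fixpoint, start Z0 = {Halt}, add states with every successor in Z. Z1 = {Halt, Load}; Z2 = {Halt, Load, Busy}; Z3 = {Reset, Halt, Load, Busy}; fixed.
Sat(AF crit) = {Reset, Halt, Load, Busy}
Load ∈ Sat(AF crit) = {Reset, Halt, Load, Busy}, so the formula holds at Load.

Yes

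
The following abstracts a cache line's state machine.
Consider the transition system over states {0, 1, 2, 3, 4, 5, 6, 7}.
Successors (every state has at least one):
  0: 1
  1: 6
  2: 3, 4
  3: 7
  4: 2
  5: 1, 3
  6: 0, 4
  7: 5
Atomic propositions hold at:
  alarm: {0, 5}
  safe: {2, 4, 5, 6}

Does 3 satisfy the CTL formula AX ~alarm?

Yes

Sat(~alarm) = {1, 2, 3, 4, 6, 7}
Sat(AX ~alarm) = {s : every successor in {1, 2, 3, 4, 6, 7}} = {0, 1, 2, 3, 4, 5}
3 ∈ Sat(AX ~alarm) = {0, 1, 2, 3, 4, 5}, so the formula holds at 3.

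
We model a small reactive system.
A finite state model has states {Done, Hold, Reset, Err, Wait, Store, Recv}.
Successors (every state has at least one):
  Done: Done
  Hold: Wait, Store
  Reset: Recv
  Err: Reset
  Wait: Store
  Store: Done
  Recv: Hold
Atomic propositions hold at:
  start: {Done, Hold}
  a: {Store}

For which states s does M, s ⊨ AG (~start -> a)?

{Done, Store}

Sat(~start) = {Reset, Err, Wait, Store, Recv}
Sat(~start -> a) = {Done, Hold, Store}
AG (~start -> a): greatest fixpoint, start Z0 = {Done, Hold, Store}, keep only states in Sat with every successor in Z. Z1 = {Done, Store}; fixed.
Sat(AG (~start -> a)) = {Done, Store}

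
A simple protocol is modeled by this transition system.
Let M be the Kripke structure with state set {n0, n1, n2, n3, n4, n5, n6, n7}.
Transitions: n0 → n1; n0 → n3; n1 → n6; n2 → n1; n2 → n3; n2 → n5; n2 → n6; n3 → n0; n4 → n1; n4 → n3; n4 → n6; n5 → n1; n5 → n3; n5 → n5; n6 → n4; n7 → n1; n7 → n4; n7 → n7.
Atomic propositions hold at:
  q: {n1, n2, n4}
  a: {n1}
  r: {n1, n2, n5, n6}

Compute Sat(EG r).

EG r: greatest fixpoint, start Z0 = {n1, n2, n5, n6}, keep only states in Sat with some successor in Z. Z1 = {n1, n2, n5}; Z2 = {n2, n5}; fixed.
Sat(EG r) = {n2, n5}

{n2, n5}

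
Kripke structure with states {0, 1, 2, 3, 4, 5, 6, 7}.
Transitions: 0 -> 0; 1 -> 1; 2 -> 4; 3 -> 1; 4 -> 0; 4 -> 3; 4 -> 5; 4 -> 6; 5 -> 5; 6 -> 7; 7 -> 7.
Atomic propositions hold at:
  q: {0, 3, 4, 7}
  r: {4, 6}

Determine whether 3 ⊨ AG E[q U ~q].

Yes

Sat(~q) = {1, 2, 5, 6}
E[q U ~q]: least fixpoint, start Z0 = Sat(~q) = {1, 2, 5, 6}, add states in Sat(q) with some successor in Z. Z1 = {1, 2, 3, 4, 5, 6}; fixed.
Sat(E[q U ~q]) = {1, 2, 3, 4, 5, 6}
AG E[q U ~q]: greatest fixpoint, start Z0 = {1, 2, 3, 4, 5, 6}, keep only states in Sat with every successor in Z. Z1 = {1, 2, 3, 5}; Z2 = {1, 3, 5}; fixed.
Sat(AG E[q U ~q]) = {1, 3, 5}
3 ∈ Sat(AG E[q U ~q]) = {1, 3, 5}, so the formula holds at 3.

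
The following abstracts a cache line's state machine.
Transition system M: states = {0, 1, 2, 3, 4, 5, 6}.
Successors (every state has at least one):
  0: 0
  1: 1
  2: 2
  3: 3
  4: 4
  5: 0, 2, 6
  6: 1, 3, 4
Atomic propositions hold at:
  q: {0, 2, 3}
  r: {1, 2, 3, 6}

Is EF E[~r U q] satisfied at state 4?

No

Sat(~r) = {0, 4, 5}
E[~r U q]: least fixpoint, start Z0 = Sat(q) = {0, 2, 3}, add states in Sat(~r) with some successor in Z. Z1 = {0, 2, 3, 5}; fixed.
Sat(E[~r U q]) = {0, 2, 3, 5}
EF E[~r U q]: least fixpoint, start Z0 = {0, 2, 3, 5}, add states with some successor in Z. Z1 = {0, 2, 3, 5, 6}; fixed.
Sat(EF E[~r U q]) = {0, 2, 3, 5, 6}
4 ∉ Sat(EF E[~r U q]) = {0, 2, 3, 5, 6}, so the formula does not hold at 4.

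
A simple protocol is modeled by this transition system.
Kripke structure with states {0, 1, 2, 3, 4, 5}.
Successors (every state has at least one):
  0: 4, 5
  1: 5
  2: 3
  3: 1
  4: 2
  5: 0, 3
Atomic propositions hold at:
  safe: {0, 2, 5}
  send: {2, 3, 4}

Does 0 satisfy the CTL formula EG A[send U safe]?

A[send U safe]: least fixpoint, start Z0 = Sat(safe) = {0, 2, 5}, add states in Sat(send) with every successor in Z. Z1 = {0, 2, 4, 5}; fixed.
Sat(A[send U safe]) = {0, 2, 4, 5}
EG A[send U safe]: greatest fixpoint, start Z0 = {0, 2, 4, 5}, keep only states in Sat with some successor in Z. Z1 = {0, 4, 5}; Z2 = {0, 5}; fixed.
Sat(EG A[send U safe]) = {0, 5}
0 ∈ Sat(EG A[send U safe]) = {0, 5}, so the formula holds at 0.

Yes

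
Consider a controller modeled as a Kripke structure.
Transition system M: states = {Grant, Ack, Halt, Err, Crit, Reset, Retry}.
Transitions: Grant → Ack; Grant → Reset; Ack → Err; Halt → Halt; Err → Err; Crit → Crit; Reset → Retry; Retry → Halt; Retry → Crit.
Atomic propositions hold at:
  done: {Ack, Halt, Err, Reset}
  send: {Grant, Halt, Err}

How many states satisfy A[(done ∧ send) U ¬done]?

3

Sat(done ∧ send) = {Halt, Err}
Sat(¬done) = {Grant, Crit, Retry}
A[(done ∧ send) U ¬done]: least fixpoint, start Z0 = Sat(¬done) = {Grant, Crit, Retry}, add states in Sat(done ∧ send) with every successor in Z. Already a fixed point.
Sat(A[(done ∧ send) U ¬done]) = {Grant, Crit, Retry}
|Sat(A[(done ∧ send) U ¬done])| = |{Grant, Crit, Retry}| = 3.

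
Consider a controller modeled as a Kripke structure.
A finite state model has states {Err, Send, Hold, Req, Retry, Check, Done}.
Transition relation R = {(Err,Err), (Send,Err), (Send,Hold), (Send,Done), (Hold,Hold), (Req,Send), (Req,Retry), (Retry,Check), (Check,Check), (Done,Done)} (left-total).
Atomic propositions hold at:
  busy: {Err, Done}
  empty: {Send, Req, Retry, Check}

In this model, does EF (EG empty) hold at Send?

EG empty: greatest fixpoint, start Z0 = {Send, Req, Retry, Check}, keep only states in Sat with some successor in Z. Z1 = {Req, Retry, Check}; fixed.
Sat(EG empty) = {Req, Retry, Check}
EF (EG empty): least fixpoint, start Z0 = {Req, Retry, Check}, add states with some successor in Z. Already a fixed point.
Sat(EF (EG empty)) = {Req, Retry, Check}
Send ∉ Sat(EF (EG empty)) = {Req, Retry, Check}, so the formula does not hold at Send.

No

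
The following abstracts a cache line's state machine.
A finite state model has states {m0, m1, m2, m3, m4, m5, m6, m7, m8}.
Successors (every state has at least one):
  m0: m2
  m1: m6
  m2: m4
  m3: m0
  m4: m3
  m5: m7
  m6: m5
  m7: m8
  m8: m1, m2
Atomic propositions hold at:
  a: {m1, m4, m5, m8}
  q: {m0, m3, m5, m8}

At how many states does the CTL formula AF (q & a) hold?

Sat(q & a) = {m5, m8}
AF (q & a): least fixpoint, start Z0 = {m5, m8}, add states with every successor in Z. Z1 = {m5, m6, m7, m8}; Z2 = {m1, m5, m6, m7, m8}; fixed.
Sat(AF (q & a)) = {m1, m5, m6, m7, m8}
|Sat(AF (q & a))| = |{m1, m5, m6, m7, m8}| = 5.

5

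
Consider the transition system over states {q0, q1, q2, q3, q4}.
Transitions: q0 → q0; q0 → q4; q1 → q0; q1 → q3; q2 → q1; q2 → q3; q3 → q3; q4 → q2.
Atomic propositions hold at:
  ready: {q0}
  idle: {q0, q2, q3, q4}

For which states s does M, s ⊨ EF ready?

{q0, q1, q2, q4}

EF ready: least fixpoint, start Z0 = {q0}, add states with some successor in Z. Z1 = {q0, q1}; Z2 = {q0, q1, q2}; Z3 = {q0, q1, q2, q4}; fixed.
Sat(EF ready) = {q0, q1, q2, q4}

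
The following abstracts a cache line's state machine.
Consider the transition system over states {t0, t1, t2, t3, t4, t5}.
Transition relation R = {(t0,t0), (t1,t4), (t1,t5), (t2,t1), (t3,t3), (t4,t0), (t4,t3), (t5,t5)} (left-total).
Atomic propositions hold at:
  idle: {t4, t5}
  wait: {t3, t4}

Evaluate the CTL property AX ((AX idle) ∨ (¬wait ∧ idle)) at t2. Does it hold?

Sat(AX idle) = {s : every successor in {t4, t5}} = {t1, t5}
Sat(¬wait) = {t0, t1, t2, t5}
Sat(¬wait ∧ idle) = {t5}
Sat((AX idle) ∨ (¬wait ∧ idle)) = {t1, t5}
Sat(AX ((AX idle) ∨ (¬wait ∧ idle))) = {s : every successor in {t1, t5}} = {t2, t5}
t2 ∈ Sat(AX ((AX idle) ∨ (¬wait ∧ idle))) = {t2, t5}, so the formula holds at t2.

Yes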